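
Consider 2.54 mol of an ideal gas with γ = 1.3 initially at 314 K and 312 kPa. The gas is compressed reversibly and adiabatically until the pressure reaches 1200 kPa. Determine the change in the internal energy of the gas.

8060 J

V₁ = nRT₁/P₁ = 2.54×8.314×314/312 = 21.3 L.
Adiabatic: T₂/T₁ = (P₂/P₁)^((γ−1)/γ) ⇒ T₂ = 314×(3.85)^0.231 = 428 K; V₂ = 7.54 L.
For an ideal gas ΔU = nCvΔT with Cv = R/(γ−1) = 27.7 J/(mol·K).
ΔU = 2.54×27.7×(428−314) = 8060 J.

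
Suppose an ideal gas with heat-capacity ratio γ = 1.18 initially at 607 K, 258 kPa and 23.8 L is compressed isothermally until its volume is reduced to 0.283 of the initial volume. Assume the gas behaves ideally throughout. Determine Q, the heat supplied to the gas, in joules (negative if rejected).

-7750 J

n = P₁V₁/(RT₁) = 258×23.8/(8.314×607) = 1.22 mol.
Isothermal: T stays 607 K; PV = const ⇒ V₂ = 6.74 L, P₂ = 912 kPa.
ΔU = 0 (ideal gas, T constant).
W = nRT ln(V₂/V₁) = 1.22×8.314×607×ln(0.283) = -7750 J.
Q = ΔU + W = -7750 J.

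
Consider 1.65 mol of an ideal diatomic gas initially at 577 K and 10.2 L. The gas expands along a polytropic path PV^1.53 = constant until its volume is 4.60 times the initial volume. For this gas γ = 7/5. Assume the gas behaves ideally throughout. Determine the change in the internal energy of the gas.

-11000 J

P₁ = nRT₁/V₁ = 1.65×8.314×577/10.2 = 776 kPa.
Polytropic n=1.53: T₂ = T₁(V₁/V₂)^(n−1) = 577×(0.217)^0.53 = 257 K; P₂ = P₁(V₁/V₂)^n = 75.1 kPa.
For an ideal gas ΔU = nCvΔT with Cv = (5/2)R = 20.8 J/(mol·K).
ΔU = 1.65×20.8×(257−577) = -11000 J.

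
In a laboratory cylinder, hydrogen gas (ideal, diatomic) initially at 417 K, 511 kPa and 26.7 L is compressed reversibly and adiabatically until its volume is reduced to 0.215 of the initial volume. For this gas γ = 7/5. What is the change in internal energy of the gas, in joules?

29000 J

n = P₁V₁/(RT₁) = 511×26.7/(8.314×417) = 3.94 mol.
Adiabatic: TV^(γ−1) = const ⇒ T₂ = 417×(4.65)^0.400 = 771 K; PV^γ = const ⇒ P₂ = 4400 kPa.
For an ideal gas ΔU = nCvΔT with Cv = (5/2)R = 20.8 J/(mol·K).
ΔU = 3.94×20.8×(771−417) = 29000 J.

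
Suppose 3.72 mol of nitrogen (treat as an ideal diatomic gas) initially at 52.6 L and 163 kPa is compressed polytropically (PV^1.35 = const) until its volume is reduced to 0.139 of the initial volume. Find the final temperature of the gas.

T₁ = P₁V₁/(nR) = 163×52.6/(3.72×8.314) = 277 K.
Polytropic n=1.35: T₂ = T₁(V₁/V₂)^(n−1) = 277×(7.19)^0.35 = 553 K; P₂ = P₁(V₁/V₂)^n = 2340 kPa.

553 K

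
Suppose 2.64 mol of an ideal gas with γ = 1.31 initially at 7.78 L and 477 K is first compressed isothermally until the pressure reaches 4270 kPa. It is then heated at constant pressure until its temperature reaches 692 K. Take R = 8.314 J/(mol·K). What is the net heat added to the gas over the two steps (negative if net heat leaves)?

P₁ = nRT₁/V₁ = 2.64×8.314×477/7.78 = 1350 kPa.
Step 1 — Isothermal: T stays 477 K; PV = const ⇒ V₂ = 2.45 L, P₂ = 4270 kPa.
ΔU = 0 (ideal gas, T constant).
W = nRT ln(V₂/V₁) = 2.64×8.314×477×ln(0.315) = -12100 J.
Q = ΔU + W = -12100 J.
State after step 1: P = 4270 kPa, V = 2.45 L, T = 477 K.
Step 2 — Isobaric: P stays 4270 kPa; V/T = const ⇒ T₂ = 692 K, V₂ = 3.56 L.
W = PΔV = 4270×(3.56−2.45) kPa·L = 4720 J.
ΔU = nCvΔT = 2.64×26.8×(692−477) = 15200 J.
Q = ΔU + W = nCpΔT = 19900 J.
Net over both steps: W = -7370 J, Q = 7850 J, ΔU = 15200 J.

7850 J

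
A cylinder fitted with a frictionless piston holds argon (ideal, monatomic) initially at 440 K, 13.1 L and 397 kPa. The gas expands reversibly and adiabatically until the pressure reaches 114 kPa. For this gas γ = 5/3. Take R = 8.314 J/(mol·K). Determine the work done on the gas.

n = P₁V₁/(RT₁) = 397×13.1/(8.314×440) = 1.42 mol.
Adiabatic: T₂/T₁ = (P₂/P₁)^((γ−1)/γ) ⇒ T₂ = 440×(0.287)^0.400 = 267 K; V₂ = 27.7 L.
ΔU = nCvΔT = 1.42×12.5×(267−440) = -3070 J.
Q = 0 for an adiabatic process, so W = −ΔU = 3070 J.
Work done on the gas = −W_by = -3070 J.

-3070 J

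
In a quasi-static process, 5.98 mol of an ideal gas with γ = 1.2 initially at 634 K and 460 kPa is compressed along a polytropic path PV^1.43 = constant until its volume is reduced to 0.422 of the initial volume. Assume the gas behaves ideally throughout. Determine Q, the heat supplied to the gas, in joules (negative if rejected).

37900 J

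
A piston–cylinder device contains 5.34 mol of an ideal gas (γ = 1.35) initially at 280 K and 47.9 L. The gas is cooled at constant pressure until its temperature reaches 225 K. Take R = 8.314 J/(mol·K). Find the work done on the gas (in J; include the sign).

2440 J

P₁ = nRT₁/V₁ = 5.34×8.314×280/47.9 = 260 kPa.
Isobaric: P stays 260 kPa; V/T = const ⇒ T₂ = 225 K, V₂ = 38.5 L.
W = PΔV = 260×(38.5−47.9) kPa·L = -2440 J.
Work done on the gas = −W_by = 2440 J.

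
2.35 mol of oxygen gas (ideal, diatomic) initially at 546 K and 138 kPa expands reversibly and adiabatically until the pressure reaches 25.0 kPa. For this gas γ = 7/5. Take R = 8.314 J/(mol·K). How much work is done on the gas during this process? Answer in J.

V₁ = nRT₁/P₁ = 2.35×8.314×546/138 = 77.3 L.
Adiabatic: T₂/T₁ = (P₂/P₁)^((γ−1)/γ) ⇒ T₂ = 546×(0.181)^0.286 = 335 K; V₂ = 262 L.
ΔU = nCvΔT = 2.35×20.8×(335−546) = -10300 J.
Q = 0 for an adiabatic process, so W = −ΔU = 10300 J.
Work done on the gas = −W_by = -10300 J.

-10300 J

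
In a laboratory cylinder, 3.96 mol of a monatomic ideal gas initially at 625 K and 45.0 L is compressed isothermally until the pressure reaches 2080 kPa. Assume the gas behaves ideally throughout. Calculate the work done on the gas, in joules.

P₁ = nRT₁/V₁ = 3.96×8.314×625/45.0 = 457 kPa.
Isothermal: T stays 625 K; PV = const ⇒ V₂ = 9.89 L, P₂ = 2080 kPa.
W = nRT ln(V₂/V₁) = 3.96×8.314×625×ln(0.220) = -31200 J.
Work done on the gas = −W_by = 31200 J.

31200 J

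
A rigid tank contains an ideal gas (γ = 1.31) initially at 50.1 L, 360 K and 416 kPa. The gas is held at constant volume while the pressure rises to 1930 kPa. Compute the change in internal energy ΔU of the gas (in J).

n = P₁V₁/(RT₁) = 416×50.1/(8.314×360) = 6.96 mol.
Isochoric: V stays 50.1 L; P/T = const ⇒ T₂ = 1670 K, P₂ = 1930 kPa.
For an ideal gas ΔU = nCvΔT with Cv = R/(γ−1) = 26.8 J/(mol·K).
ΔU = 6.96×26.8×(1670−360) = 245000 J.

245000 J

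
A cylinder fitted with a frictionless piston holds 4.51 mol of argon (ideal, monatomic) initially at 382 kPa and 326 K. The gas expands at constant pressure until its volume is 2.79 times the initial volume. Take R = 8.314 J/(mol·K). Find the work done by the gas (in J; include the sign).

21900 J

V₁ = nRT₁/P₁ = 4.51×8.314×326/382 = 32.0 L.
Isobaric: P stays 382 kPa; V/T = const ⇒ T₂ = 910 K, V₂ = 89.3 L.
W = PΔV = 382×(89.3−32.0) kPa·L = 21900 J.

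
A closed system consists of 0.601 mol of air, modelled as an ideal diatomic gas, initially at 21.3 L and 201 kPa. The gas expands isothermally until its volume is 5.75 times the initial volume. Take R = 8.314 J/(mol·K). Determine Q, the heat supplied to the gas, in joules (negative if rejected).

7490 J

T₁ = P₁V₁/(nR) = 201×21.3/(0.601×8.314) = 857 K.
Isothermal: T stays 857 K; PV = const ⇒ V₂ = 122 L, P₂ = 35.0 kPa.
ΔU = 0 (ideal gas, T constant).
W = nRT ln(V₂/V₁) = 0.601×8.314×857×ln(5.75) = 7490 J.
Q = ΔU + W = 7490 J.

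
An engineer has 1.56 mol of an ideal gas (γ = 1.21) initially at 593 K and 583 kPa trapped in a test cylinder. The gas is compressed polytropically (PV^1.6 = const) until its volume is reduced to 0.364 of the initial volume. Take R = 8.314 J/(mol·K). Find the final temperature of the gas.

1090 K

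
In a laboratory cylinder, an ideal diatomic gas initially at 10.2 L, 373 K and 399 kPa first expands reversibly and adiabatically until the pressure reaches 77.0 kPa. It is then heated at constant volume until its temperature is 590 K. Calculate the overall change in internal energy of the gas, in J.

n = P₁V₁/(RT₁) = 399×10.2/(8.314×373) = 1.31 mol.
Step 1 — Adiabatic: T₂/T₁ = (P₂/P₁)^((γ−1)/γ) ⇒ T₂ = 373×(0.193)^0.286 = 233 K; V₂ = 33.0 L.
ΔU = nCvΔT = 1.31×20.8×(233−373) = -3820 J.
Q = 0 for an adiabatic process, so W = −ΔU = 3820 J.
State after step 1: P = 77.0 kPa, V = 33.0 L, T = 233 K.
Step 2 — Isochoric: V stays 33.0 L; P/T = const ⇒ T₂ = 590 K, P₂ = 195 kPa.
W = 0 (no volume change).
ΔU = nCvΔT = 1.31×20.8×(590−233) = 9730 J.
Q = ΔU = 9730 J.
Net over both steps: W = 3820 J, Q = 9730 J, ΔU = 5920 J.

5920 J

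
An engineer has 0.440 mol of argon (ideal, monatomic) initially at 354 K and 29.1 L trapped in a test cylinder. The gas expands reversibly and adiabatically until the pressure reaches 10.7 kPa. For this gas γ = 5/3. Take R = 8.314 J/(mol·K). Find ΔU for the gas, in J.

-844 J

P₁ = nRT₁/V₁ = 0.440×8.314×354/29.1 = 44.5 kPa.
Adiabatic: T₂/T₁ = (P₂/P₁)^((γ−1)/γ) ⇒ T₂ = 354×(0.240)^0.400 = 200 K; V₂ = 68.4 L.
For an ideal gas ΔU = nCvΔT with Cv = (3/2)R = 12.5 J/(mol·K).
ΔU = 0.440×12.5×(200−354) = -844 J.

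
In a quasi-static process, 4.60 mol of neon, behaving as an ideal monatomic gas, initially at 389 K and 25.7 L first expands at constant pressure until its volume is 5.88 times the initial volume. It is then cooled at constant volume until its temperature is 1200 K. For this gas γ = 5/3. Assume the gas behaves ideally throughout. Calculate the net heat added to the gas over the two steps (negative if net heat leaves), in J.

P₁ = nRT₁/V₁ = 4.60×8.314×389/25.7 = 579 kPa.
Step 1 — Isobaric: P stays 579 kPa; V/T = const ⇒ T₂ = 2290 K, V₂ = 151 L.
W = PΔV = 579×(151−25.7) kPa·L = 72600 J.
ΔU = nCvΔT = 4.60×12.5×(2290−389) = 109000 J.
Q = ΔU + W = nCpΔT = 182000 J.
State after step 1: P = 579 kPa, V = 151 L, T = 2290 K.
Step 2 — Isochoric: V stays 151 L; P/T = const ⇒ T₂ = 1200 K, P₂ = 304 kPa.
W = 0 (no volume change).
ΔU = nCvΔT = 4.60×12.5×(1200−2290) = -62400 J.
Q = ΔU = -62400 J.
Net over both steps: W = 72600 J, Q = 119000 J, ΔU = 46500 J.

119000 J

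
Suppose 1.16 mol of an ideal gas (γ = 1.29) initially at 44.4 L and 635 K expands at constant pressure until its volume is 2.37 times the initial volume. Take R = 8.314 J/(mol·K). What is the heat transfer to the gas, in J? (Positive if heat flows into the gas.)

P₁ = nRT₁/V₁ = 1.16×8.314×635/44.4 = 138 kPa.
Isobaric: P stays 138 kPa; V/T = const ⇒ T₂ = 1500 K, V₂ = 105 L.
W = PΔV = 138×(105−44.4) kPa·L = 8390 J.
ΔU = nCvΔT = 1.16×28.7×(1500−635) = 28900 J.
Q = ΔU + W = nCpΔT = 37300 J.

37300 J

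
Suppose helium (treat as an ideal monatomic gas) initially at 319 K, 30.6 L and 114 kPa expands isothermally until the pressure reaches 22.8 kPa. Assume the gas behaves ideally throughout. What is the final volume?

Isothermal: T stays 319 K; PV = const ⇒ V₂ = 153 L, P₂ = 22.8 kPa.

153 L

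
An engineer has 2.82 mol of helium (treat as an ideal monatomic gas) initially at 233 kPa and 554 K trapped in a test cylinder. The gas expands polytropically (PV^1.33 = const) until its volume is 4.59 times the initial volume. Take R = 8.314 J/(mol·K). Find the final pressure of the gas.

30.7 kPa

V₁ = nRT₁/P₁ = 2.82×8.314×554/233 = 55.7 L.
Polytropic n=1.33: T₂ = T₁(V₁/V₂)^(n−1) = 554×(0.218)^0.33 = 335 K; P₂ = P₁(V₁/V₂)^n = 30.7 kPa.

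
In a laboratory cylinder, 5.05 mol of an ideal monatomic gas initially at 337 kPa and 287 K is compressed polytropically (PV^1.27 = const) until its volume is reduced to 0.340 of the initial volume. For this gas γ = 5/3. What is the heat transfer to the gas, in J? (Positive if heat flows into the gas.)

V₁ = nRT₁/P₁ = 5.05×8.314×287/337 = 35.8 L.
Polytropic n=1.27: T₂ = T₁(V₁/V₂)^(n−1) = 287×(2.94)^0.27 = 384 K; P₂ = P₁(V₁/V₂)^n = 1330 kPa.
W = (P₁V₁−P₂V₂)/(n−1) = (337×35.8−1330×12.2)/0.27 = -15100 J.
ΔU = nCvΔT = 5.05×12.5×(384−287) = 6110 J.
Q = ΔU + W = -8980 J.

-8980 J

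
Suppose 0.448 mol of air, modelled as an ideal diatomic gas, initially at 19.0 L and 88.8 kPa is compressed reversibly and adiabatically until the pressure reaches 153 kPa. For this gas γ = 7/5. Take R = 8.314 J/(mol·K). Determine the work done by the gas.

-709 J

T₁ = P₁V₁/(nR) = 88.8×19.0/(0.448×8.314) = 453 K.
Adiabatic: T₂/T₁ = (P₂/P₁)^((γ−1)/γ) ⇒ T₂ = 453×(1.72)^0.286 = 529 K; V₂ = 12.9 L.
ΔU = nCvΔT = 0.448×20.8×(529−453) = 709 J.
Q = 0 for an adiabatic process, so W = −ΔU = -709 J.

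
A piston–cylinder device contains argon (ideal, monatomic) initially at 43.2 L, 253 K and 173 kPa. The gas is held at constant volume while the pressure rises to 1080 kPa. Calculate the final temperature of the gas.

Isochoric: V stays 43.2 L; P/T = const ⇒ T₂ = 1580 K, P₂ = 1080 kPa.

1580 K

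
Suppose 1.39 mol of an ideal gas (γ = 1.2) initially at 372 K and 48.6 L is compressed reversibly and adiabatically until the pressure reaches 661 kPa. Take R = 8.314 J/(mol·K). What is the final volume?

9.09 L

P₁ = nRT₁/V₁ = 1.39×8.314×372/48.6 = 88.5 kPa.
Adiabatic: T₂/T₁ = (P₂/P₁)^((γ−1)/γ) ⇒ T₂ = 372×(7.47)^0.167 = 520 K; V₂ = 9.09 L.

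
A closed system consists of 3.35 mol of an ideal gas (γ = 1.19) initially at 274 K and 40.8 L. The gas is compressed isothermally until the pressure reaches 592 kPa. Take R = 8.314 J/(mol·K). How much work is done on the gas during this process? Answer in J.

8790 J

P₁ = nRT₁/V₁ = 3.35×8.314×274/40.8 = 187 kPa.
Isothermal: T stays 274 K; PV = const ⇒ V₂ = 12.9 L, P₂ = 592 kPa.
W = nRT ln(V₂/V₁) = 3.35×8.314×274×ln(0.316) = -8790 J.
Work done on the gas = −W_by = 8790 J.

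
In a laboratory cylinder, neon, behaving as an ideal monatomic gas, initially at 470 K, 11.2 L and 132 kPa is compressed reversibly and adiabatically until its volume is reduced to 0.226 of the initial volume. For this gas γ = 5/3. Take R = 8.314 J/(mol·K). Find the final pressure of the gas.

Adiabatic: TV^(γ−1) = const ⇒ T₂ = 470×(4.42)^0.667 = 1270 K; PV^γ = const ⇒ P₂ = 1570 kPa.

1570 kPa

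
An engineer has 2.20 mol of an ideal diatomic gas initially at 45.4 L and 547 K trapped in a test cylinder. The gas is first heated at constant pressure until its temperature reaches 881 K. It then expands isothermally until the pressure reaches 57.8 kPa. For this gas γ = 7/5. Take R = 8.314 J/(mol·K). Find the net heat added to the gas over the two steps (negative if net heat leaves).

42900 J

P₁ = nRT₁/V₁ = 2.20×8.314×547/45.4 = 220 kPa.
Step 1 — Isobaric: P stays 220 kPa; V/T = const ⇒ T₂ = 881 K, V₂ = 73.1 L.
W = PΔV = 220×(73.1−45.4) kPa·L = 6110 J.
ΔU = nCvΔT = 2.20×20.8×(881−547) = 15300 J.
Q = ΔU + W = nCpΔT = 21400 J.
State after step 1: P = 220 kPa, V = 73.1 L, T = 881 K.
Step 2 — Isothermal: T stays 881 K; PV = const ⇒ V₂ = 279 L, P₂ = 57.8 kPa.
ΔU = 0 (ideal gas, T constant).
W = nRT ln(V₂/V₁) = 2.20×8.314×881×ln(3.81) = 21600 J.
Q = ΔU + W = 21600 J.
Net over both steps: W = 27700 J, Q = 42900 J, ΔU = 15300 J.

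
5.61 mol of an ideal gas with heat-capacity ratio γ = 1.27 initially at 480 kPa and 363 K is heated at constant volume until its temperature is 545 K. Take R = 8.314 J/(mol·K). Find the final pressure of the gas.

721 kPa

V₁ = nRT₁/P₁ = 5.61×8.314×363/480 = 35.3 L.
Isochoric: V stays 35.3 L; P/T = const ⇒ T₂ = 545 K, P₂ = 721 kPa.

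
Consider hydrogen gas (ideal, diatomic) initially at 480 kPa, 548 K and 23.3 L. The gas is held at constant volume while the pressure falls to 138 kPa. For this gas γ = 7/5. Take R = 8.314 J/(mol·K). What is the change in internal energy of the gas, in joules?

-19900 J

n = P₁V₁/(RT₁) = 480×23.3/(8.314×548) = 2.45 mol.
Isochoric: V stays 23.3 L; P/T = const ⇒ T₂ = 158 K, P₂ = 138 kPa.
For an ideal gas ΔU = nCvΔT with Cv = (5/2)R = 20.8 J/(mol·K).
ΔU = 2.45×20.8×(158−548) = -19900 J.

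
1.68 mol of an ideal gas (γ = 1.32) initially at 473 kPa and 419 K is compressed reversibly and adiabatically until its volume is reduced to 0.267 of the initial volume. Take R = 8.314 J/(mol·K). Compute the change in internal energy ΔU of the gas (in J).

V₁ = nRT₁/P₁ = 1.68×8.314×419/473 = 12.4 L.
Adiabatic: TV^(γ−1) = const ⇒ T₂ = 419×(3.75)^0.320 = 639 K; PV^γ = const ⇒ P₂ = 2700 kPa.
For an ideal gas ΔU = nCvΔT with Cv = R/(γ−1) = 26.0 J/(mol·K).
ΔU = 1.68×26.0×(639−419) = 9620 J.

9620 J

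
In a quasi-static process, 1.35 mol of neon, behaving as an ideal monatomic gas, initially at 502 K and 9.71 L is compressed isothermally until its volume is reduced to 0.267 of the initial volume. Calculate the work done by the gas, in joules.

P₁ = nRT₁/V₁ = 1.35×8.314×502/9.71 = 580 kPa.
Isothermal: T stays 502 K; PV = const ⇒ V₂ = 2.59 L, P₂ = 2170 kPa.
W = nRT ln(V₂/V₁) = 1.35×8.314×502×ln(0.267) = -7440 J.

-7440 J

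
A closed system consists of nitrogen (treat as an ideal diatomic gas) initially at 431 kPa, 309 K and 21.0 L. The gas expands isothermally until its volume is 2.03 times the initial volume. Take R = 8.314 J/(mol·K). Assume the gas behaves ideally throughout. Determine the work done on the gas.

n = P₁V₁/(RT₁) = 431×21.0/(8.314×309) = 3.52 mol.
Isothermal: T stays 309 K; PV = const ⇒ V₂ = 42.6 L, P₂ = 212 kPa.
W = nRT ln(V₂/V₁) = 3.52×8.314×309×ln(2.03) = 6410 J.
Work done on the gas = −W_by = -6410 J.

-6410 J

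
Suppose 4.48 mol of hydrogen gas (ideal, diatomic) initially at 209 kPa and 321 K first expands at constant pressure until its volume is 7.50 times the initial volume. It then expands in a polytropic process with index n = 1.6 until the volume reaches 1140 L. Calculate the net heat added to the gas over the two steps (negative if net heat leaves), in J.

V₁ = nRT₁/P₁ = 4.48×8.314×321/209 = 57.2 L.
Step 1 — Isobaric: P stays 209 kPa; V/T = const ⇒ T₂ = 2410 K, V₂ = 429 L.
W = PΔV = 209×(429−57.2) kPa·L = 77700 J.
ΔU = nCvΔT = 4.48×20.8×(2410−321) = 194000 J.
Q = ΔU + W = nCpΔT = 272000 J.
State after step 1: P = 209 kPa, V = 429 L, T = 2410 K.
Step 2 — Polytropic n=1.6: T₂ = T₁(V₁/V₂)^(n−1) = 2410×(0.376)^0.60 = 1340 K; P₂ = P₁(V₁/V₂)^n = 43.8 kPa.
W = (P₁V₁−P₂V₂)/(n−1) = (209×429−43.8×1140)/0.60 = 66300 J.
ΔU = nCvΔT = 4.48×20.8×(1340−2410) = -99500 J.
Q = ΔU + W = -33200 J.
Net over both steps: W = 144000 J, Q = 239000 J, ΔU = 94800 J.

239000 J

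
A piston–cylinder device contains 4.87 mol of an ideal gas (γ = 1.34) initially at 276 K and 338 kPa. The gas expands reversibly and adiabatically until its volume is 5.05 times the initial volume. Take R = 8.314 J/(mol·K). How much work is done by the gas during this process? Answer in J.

13900 J

V₁ = nRT₁/P₁ = 4.87×8.314×276/338 = 33.1 L.
Adiabatic: TV^(γ−1) = const ⇒ T₂ = 276×(0.198)^0.340 = 159 K; PV^γ = const ⇒ P₂ = 38.6 kPa.
ΔU = nCvΔT = 4.87×24.5×(159−276) = -13900 J.
Q = 0 for an adiabatic process, so W = −ΔU = 13900 J.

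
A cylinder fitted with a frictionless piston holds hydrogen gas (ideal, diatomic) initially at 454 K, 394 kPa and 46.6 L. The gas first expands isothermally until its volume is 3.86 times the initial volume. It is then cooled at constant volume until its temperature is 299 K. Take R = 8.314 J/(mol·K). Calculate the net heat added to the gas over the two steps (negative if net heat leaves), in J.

n = P₁V₁/(RT₁) = 394×46.6/(8.314×454) = 4.86 mol.
Step 1 — Isothermal: T stays 454 K; PV = const ⇒ V₂ = 180 L, P₂ = 102 kPa.
ΔU = 0 (ideal gas, T constant).
W = nRT ln(V₂/V₁) = 4.86×8.314×454×ln(3.86) = 24800 J.
Q = ΔU + W = 24800 J.
State after step 1: P = 102 kPa, V = 180 L, T = 454 K.
Step 2 — Isochoric: V stays 180 L; P/T = const ⇒ T₂ = 299 K, P₂ = 67.2 kPa.
W = 0 (no volume change).
ΔU = nCvΔT = 4.86×20.8×(299−454) = -15700 J.
Q = ΔU = -15700 J.
Net over both steps: W = 24800 J, Q = 9130 J, ΔU = -15700 J.

9130 J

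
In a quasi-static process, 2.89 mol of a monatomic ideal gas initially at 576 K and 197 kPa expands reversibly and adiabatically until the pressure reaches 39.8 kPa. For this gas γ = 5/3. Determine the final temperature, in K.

V₁ = nRT₁/P₁ = 2.89×8.314×576/197 = 70.3 L.
Adiabatic: T₂/T₁ = (P₂/P₁)^((γ−1)/γ) ⇒ T₂ = 576×(0.202)^0.400 = 304 K; V₂ = 183 L.

304 K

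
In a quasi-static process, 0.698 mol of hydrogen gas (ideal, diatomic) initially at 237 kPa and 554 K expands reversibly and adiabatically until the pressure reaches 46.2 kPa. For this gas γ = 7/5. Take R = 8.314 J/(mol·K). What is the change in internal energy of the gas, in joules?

-3000 J

V₁ = nRT₁/P₁ = 0.698×8.314×554/237 = 13.6 L.
Adiabatic: T₂/T₁ = (P₂/P₁)^((γ−1)/γ) ⇒ T₂ = 554×(0.195)^0.286 = 347 K; V₂ = 43.6 L.
For an ideal gas ΔU = nCvΔT with Cv = (5/2)R = 20.8 J/(mol·K).
ΔU = 0.698×20.8×(347−554) = -3000 J.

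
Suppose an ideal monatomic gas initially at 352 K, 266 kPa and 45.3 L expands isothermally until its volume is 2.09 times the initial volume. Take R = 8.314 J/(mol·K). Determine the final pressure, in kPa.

127 kPa

Isothermal: T stays 352 K; PV = const ⇒ V₂ = 94.7 L, P₂ = 127 kPa.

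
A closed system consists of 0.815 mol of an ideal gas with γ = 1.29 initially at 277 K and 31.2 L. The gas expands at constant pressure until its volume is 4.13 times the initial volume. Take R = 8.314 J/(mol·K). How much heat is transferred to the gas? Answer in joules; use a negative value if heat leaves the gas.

26100 J

P₁ = nRT₁/V₁ = 0.815×8.314×277/31.2 = 60.2 kPa.
Isobaric: P stays 60.2 kPa; V/T = const ⇒ T₂ = 1140 K, V₂ = 129 L.
W = PΔV = 60.2×(129−31.2) kPa·L = 5870 J.
ΔU = nCvΔT = 0.815×28.7×(1140−277) = 20300 J.
Q = ΔU + W = nCpΔT = 26100 J.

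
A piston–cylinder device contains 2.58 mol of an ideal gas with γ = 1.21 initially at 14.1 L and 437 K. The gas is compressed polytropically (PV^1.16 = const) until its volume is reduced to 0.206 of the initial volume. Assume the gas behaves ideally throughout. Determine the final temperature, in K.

563 K

P₁ = nRT₁/V₁ = 2.58×8.314×437/14.1 = 665 kPa.
Polytropic n=1.16: T₂ = T₁(V₁/V₂)^(n−1) = 437×(4.85)^0.16 = 563 K; P₂ = P₁(V₁/V₂)^n = 4160 kPa.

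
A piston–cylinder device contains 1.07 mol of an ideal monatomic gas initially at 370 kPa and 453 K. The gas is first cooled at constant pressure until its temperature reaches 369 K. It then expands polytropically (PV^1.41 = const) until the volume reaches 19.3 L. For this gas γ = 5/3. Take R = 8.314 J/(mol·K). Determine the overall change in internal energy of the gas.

-2460 J

V₁ = nRT₁/P₁ = 1.07×8.314×453/370 = 10.9 L.
Step 1 — Isobaric: P stays 370 kPa; V/T = const ⇒ T₂ = 369 K, V₂ = 8.87 L.
W = PΔV = 370×(8.87−10.9) kPa·L = -747 J.
ΔU = nCvΔT = 1.07×12.5×(369−453) = -1120 J.
Q = ΔU + W = nCpΔT = -1870 J.
State after step 1: P = 370 kPa, V = 8.87 L, T = 369 K.
Step 2 — Polytropic n=1.41: T₂ = T₁(V₁/V₂)^(n−1) = 369×(0.460)^0.41 = 268 K; P₂ = P₁(V₁/V₂)^n = 124 kPa.
W = (P₁V₁−P₂V₂)/(n−1) = (370×8.87−124×19.3)/0.41 = 2180 J.
ΔU = nCvΔT = 1.07×12.5×(268−369) = -1340 J.
Q = ΔU + W = 841 J.
Net over both steps: W = 1440 J, Q = -1030 J, ΔU = -2460 J.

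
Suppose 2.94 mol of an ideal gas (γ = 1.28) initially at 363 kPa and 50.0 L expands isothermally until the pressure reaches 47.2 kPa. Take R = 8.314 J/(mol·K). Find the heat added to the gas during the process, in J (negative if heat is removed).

T₁ = P₁V₁/(nR) = 363×50.0/(2.94×8.314) = 743 K.
Isothermal: T stays 743 K; PV = const ⇒ V₂ = 385 L, P₂ = 47.2 kPa.
ΔU = 0 (ideal gas, T constant).
W = nRT ln(V₂/V₁) = 2.94×8.314×743×ln(7.69) = 37000 J.
Q = ΔU + W = 37000 J.

37000 J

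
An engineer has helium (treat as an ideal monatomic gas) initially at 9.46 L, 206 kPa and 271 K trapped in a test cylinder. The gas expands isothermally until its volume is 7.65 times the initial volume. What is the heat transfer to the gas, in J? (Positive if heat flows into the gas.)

n = P₁V₁/(RT₁) = 206×9.46/(8.314×271) = 0.865 mol.
Isothermal: T stays 271 K; PV = const ⇒ V₂ = 72.4 L, P₂ = 26.9 kPa.
ΔU = 0 (ideal gas, T constant).
W = nRT ln(V₂/V₁) = 0.865×8.314×271×ln(7.65) = 3970 J.
Q = ΔU + W = 3970 J.

3970 J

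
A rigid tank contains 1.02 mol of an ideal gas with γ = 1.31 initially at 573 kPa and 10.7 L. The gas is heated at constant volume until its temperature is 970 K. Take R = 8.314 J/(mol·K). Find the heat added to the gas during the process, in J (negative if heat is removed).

6760 J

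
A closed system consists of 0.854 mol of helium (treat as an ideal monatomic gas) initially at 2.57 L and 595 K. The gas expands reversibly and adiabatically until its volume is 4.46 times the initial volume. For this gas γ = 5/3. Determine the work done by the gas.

4000 J

P₁ = nRT₁/V₁ = 0.854×8.314×595/2.57 = 1640 kPa.
Adiabatic: TV^(γ−1) = const ⇒ T₂ = 595×(0.224)^0.667 = 220 K; PV^γ = const ⇒ P₂ = 136 kPa.
ΔU = nCvΔT = 0.854×12.5×(220−595) = -4000 J.
Q = 0 for an adiabatic process, so W = −ΔU = 4000 J.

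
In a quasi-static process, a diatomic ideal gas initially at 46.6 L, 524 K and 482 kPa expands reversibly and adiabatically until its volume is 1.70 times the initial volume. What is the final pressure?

229 kPa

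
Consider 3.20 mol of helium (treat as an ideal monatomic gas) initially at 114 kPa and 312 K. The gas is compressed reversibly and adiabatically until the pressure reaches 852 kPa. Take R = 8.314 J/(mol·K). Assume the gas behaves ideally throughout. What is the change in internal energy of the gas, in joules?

15400 J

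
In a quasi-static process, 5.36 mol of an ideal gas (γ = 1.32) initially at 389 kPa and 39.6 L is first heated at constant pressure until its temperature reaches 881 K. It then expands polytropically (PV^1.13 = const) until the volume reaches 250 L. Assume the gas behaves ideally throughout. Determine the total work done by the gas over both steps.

T₁ = P₁V₁/(nR) = 389×39.6/(5.36×8.314) = 346 K.
Step 1 — Isobaric: P stays 389 kPa; V/T = const ⇒ T₂ = 881 K, V₂ = 101 L.
W = PΔV = 389×(101−39.6) kPa·L = 23900 J.
ΔU = nCvΔT = 5.36×26.0×(881−346) = 74500 J.
Q = ΔU + W = nCpΔT = 98400 J.
State after step 1: P = 389 kPa, V = 101 L, T = 881 K.
Step 2 — Polytropic n=1.13: T₂ = T₁(V₁/V₂)^(n−1) = 881×(0.404)^0.13 = 783 K; P₂ = P₁(V₁/V₂)^n = 140 kPa.
W = (P₁V₁−P₂V₂)/(n−1) = (389×101−140×250)/0.13 = 33600 J.
ΔU = nCvΔT = 5.36×26.0×(783−881) = -13600 J.
Q = ΔU + W = 19900 J.
Net over both steps: W = 57400 J, Q = 118000 J, ΔU = 60900 J.

57400 J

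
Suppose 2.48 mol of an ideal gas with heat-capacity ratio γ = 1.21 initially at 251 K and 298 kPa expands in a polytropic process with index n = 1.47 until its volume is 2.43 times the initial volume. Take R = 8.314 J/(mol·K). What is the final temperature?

V₁ = nRT₁/P₁ = 2.48×8.314×251/298 = 17.4 L.
Polytropic n=1.47: T₂ = T₁(V₁/V₂)^(n−1) = 251×(0.412)^0.47 = 165 K; P₂ = P₁(V₁/V₂)^n = 80.8 kPa.

165 K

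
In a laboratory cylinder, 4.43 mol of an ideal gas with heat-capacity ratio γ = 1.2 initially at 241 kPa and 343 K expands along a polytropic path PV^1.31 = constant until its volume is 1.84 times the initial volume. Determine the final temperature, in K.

284 K

V₁ = nRT₁/P₁ = 4.43×8.314×343/241 = 52.4 L.
Polytropic n=1.31: T₂ = T₁(V₁/V₂)^(n−1) = 343×(0.543)^0.31 = 284 K; P₂ = P₁(V₁/V₂)^n = 108 kPa.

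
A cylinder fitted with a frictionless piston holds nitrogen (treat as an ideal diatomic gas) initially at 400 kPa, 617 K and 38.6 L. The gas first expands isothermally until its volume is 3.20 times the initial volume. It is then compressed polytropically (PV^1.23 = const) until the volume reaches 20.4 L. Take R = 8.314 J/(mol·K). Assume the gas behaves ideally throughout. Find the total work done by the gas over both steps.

-16500 J

n = P₁V₁/(RT₁) = 400×38.6/(8.314×617) = 3.01 mol.
Step 1 — Isothermal: T stays 617 K; PV = const ⇒ V₂ = 124 L, P₂ = 125 kPa.
ΔU = 0 (ideal gas, T constant).
W = nRT ln(V₂/V₁) = 3.01×8.314×617×ln(3.20) = 18000 J.
Q = ΔU + W = 18000 J.
State after step 1: P = 125 kPa, V = 124 L, T = 617 K.
Step 2 — Polytropic n=1.23: T₂ = T₁(V₁/V₂)^(n−1) = 617×(6.05)^0.23 = 934 K; P₂ = P₁(V₁/V₂)^n = 1150 kPa.
W = (P₁V₁−P₂V₂)/(n−1) = (125×124−1150×20.4)/0.23 = -34400 J.
ΔU = nCvΔT = 3.01×20.8×(934−617) = 19800 J.
Q = ΔU + W = -14600 J.
Net over both steps: W = -16500 J, Q = 3320 J, ΔU = 19800 J.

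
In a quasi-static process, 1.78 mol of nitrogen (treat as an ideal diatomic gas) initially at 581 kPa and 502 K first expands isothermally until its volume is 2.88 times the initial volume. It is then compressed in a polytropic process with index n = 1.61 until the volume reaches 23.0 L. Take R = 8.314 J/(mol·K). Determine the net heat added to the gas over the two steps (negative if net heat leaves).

V₁ = nRT₁/P₁ = 1.78×8.314×502/581 = 12.8 L.
Step 1 — Isothermal: T stays 502 K; PV = const ⇒ V₂ = 36.8 L, P₂ = 202 kPa.
ΔU = 0 (ideal gas, T constant).
W = nRT ln(V₂/V₁) = 1.78×8.314×502×ln(2.88) = 7860 J.
Q = ΔU + W = 7860 J.
State after step 1: P = 202 kPa, V = 36.8 L, T = 502 K.
Step 2 — Polytropic n=1.61: T₂ = T₁(V₁/V₂)^(n−1) = 502×(1.60)^0.61 = 669 K; P₂ = P₁(V₁/V₂)^n = 430 kPa.
W = (P₁V₁−P₂V₂)/(n−1) = (202×36.8−430×23.0)/0.61 = -4050 J.
ΔU = nCvΔT = 1.78×20.8×(669−502) = 6180 J.
Q = ΔU + W = 2130 J.
Net over both steps: W = 3810 J, Q = 9980 J, ΔU = 6180 J.

9980 J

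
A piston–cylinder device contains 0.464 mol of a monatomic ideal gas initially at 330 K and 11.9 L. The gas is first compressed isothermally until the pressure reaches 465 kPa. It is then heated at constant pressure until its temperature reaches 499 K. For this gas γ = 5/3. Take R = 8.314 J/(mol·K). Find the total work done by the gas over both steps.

P₁ = nRT₁/V₁ = 0.464×8.314×330/11.9 = 107 kPa.
Step 1 — Isothermal: T stays 330 K; PV = const ⇒ V₂ = 2.74 L, P₂ = 465 kPa.
ΔU = 0 (ideal gas, T constant).
W = nRT ln(V₂/V₁) = 0.464×8.314×330×ln(0.230) = -1870 J.
Q = ΔU + W = -1870 J.
State after step 1: P = 465 kPa, V = 2.74 L, T = 330 K.
Step 2 — Isobaric: P stays 465 kPa; V/T = const ⇒ T₂ = 499 K, V₂ = 4.14 L.
W = PΔV = 465×(4.14−2.74) kPa·L = 652 J.
ΔU = nCvΔT = 0.464×12.5×(499−330) = 978 J.
Q = ΔU + W = nCpΔT = 1630 J.
Net over both steps: W = -1220 J, Q = -241 J, ΔU = 978 J.

-1220 J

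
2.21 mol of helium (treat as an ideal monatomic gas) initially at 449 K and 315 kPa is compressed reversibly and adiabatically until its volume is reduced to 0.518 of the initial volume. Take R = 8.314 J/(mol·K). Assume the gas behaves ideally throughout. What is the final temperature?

V₁ = nRT₁/P₁ = 2.21×8.314×449/315 = 26.2 L.
Adiabatic: TV^(γ−1) = const ⇒ T₂ = 449×(1.93)^0.667 = 696 K; PV^γ = const ⇒ P₂ = 943 kPa.

696 K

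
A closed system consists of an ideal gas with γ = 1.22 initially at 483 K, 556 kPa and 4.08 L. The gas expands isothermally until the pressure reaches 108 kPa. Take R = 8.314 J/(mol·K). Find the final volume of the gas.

Isothermal: T stays 483 K; PV = const ⇒ V₂ = 21.0 L, P₂ = 108 kPa.

21.0 L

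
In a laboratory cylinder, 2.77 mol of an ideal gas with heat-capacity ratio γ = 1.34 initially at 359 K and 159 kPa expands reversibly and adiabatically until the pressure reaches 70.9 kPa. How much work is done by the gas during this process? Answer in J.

4510 J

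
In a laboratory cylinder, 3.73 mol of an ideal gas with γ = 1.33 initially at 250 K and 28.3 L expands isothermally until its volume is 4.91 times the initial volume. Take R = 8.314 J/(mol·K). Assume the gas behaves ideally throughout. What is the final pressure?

55.8 kPa

P₁ = nRT₁/V₁ = 3.73×8.314×250/28.3 = 274 kPa.
Isothermal: T stays 250 K; PV = const ⇒ V₂ = 139 L, P₂ = 55.8 kPa.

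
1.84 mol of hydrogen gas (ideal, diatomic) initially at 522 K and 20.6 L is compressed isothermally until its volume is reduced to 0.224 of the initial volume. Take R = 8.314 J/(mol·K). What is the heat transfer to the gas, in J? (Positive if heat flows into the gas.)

-11900 J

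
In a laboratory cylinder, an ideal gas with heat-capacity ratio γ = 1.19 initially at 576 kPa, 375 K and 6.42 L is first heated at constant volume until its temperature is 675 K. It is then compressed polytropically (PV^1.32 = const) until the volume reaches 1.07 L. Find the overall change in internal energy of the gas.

n = P₁V₁/(RT₁) = 576×6.42/(8.314×375) = 1.19 mol.
Step 1 — Isochoric: V stays 6.42 L; P/T = const ⇒ T₂ = 675 K, P₂ = 1040 kPa.
W = 0 (no volume change).
ΔU = nCvΔT = 1.19×43.8×(675−375) = 15600 J.
Q = ΔU = 15600 J.
State after step 1: P = 1040 kPa, V = 6.42 L, T = 675 K.
Step 2 — Polytropic n=1.32: T₂ = T₁(V₁/V₂)^(n−1) = 675×(6.00)^0.32 = 1200 K; P₂ = P₁(V₁/V₂)^n = 11000 kPa.
W = (P₁V₁−P₂V₂)/(n−1) = (1040×6.42−11000×1.07)/0.32 = -16100 J.
ΔU = nCvΔT = 1.19×43.8×(1200−675) = 27100 J.
Q = ΔU + W = 11000 J.
Net over both steps: W = -16100 J, Q = 26600 J, ΔU = 42700 J.

42700 J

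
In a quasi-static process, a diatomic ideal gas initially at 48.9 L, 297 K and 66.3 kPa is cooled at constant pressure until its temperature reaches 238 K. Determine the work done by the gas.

-644 J

n = P₁V₁/(RT₁) = 66.3×48.9/(8.314×297) = 1.31 mol.
Isobaric: P stays 66.3 kPa; V/T = const ⇒ T₂ = 238 K, V₂ = 39.2 L.
W = PΔV = 66.3×(39.2−48.9) kPa·L = -644 J.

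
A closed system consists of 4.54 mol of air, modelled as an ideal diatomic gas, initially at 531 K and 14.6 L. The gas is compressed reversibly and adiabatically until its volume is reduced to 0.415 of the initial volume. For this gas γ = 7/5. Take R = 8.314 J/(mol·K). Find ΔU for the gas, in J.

21100 J

P₁ = nRT₁/V₁ = 4.54×8.314×531/14.6 = 1370 kPa.
Adiabatic: TV^(γ−1) = const ⇒ T₂ = 531×(2.41)^0.400 = 755 K; PV^γ = const ⇒ P₂ = 4700 kPa.
For an ideal gas ΔU = nCvΔT with Cv = (5/2)R = 20.8 J/(mol·K).
ΔU = 4.54×20.8×(755−531) = 21100 J.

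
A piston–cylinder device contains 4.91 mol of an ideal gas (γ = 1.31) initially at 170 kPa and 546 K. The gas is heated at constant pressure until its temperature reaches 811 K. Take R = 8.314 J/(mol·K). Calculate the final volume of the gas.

V₁ = nRT₁/P₁ = 4.91×8.314×546/170 = 131 L.
Isobaric: P stays 170 kPa; V/T = const ⇒ T₂ = 811 K, V₂ = 195 L.

195 L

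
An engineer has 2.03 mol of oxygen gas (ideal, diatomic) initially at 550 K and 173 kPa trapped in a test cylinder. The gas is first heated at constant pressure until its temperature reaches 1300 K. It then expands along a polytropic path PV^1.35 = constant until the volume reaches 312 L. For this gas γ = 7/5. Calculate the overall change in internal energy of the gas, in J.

16800 J

V₁ = nRT₁/P₁ = 2.03×8.314×550/173 = 53.7 L.
Step 1 — Isobaric: P stays 173 kPa; V/T = const ⇒ T₂ = 1300 K, V₂ = 127 L.
W = PΔV = 173×(127−53.7) kPa·L = 12700 J.
ΔU = nCvΔT = 2.03×20.8×(1300−550) = 31600 J.
Q = ΔU + W = nCpΔT = 44300 J.
State after step 1: P = 173 kPa, V = 127 L, T = 1300 K.
Step 2 — Polytropic n=1.35: T₂ = T₁(V₁/V₂)^(n−1) = 1300×(0.406)^0.35 = 949 K; P₂ = P₁(V₁/V₂)^n = 51.3 kPa.
W = (P₁V₁−P₂V₂)/(n−1) = (173×127−51.3×312)/0.35 = 16900 J.
ΔU = nCvΔT = 2.03×20.8×(949−1300) = -14800 J.
Q = ΔU + W = 2120 J.
Net over both steps: W = 29600 J, Q = 46400 J, ΔU = 16800 J.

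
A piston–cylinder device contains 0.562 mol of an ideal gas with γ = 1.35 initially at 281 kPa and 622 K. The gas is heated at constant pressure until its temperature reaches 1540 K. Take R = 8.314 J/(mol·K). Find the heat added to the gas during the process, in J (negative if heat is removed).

16500 J

V₁ = nRT₁/P₁ = 0.562×8.314×622/281 = 10.3 L.
Isobaric: P stays 281 kPa; V/T = const ⇒ T₂ = 1540 K, V₂ = 25.6 L.
W = PΔV = 281×(25.6−10.3) kPa·L = 4290 J.
ΔU = nCvΔT = 0.562×23.8×(1540−622) = 12300 J.
Q = ΔU + W = nCpΔT = 16500 J.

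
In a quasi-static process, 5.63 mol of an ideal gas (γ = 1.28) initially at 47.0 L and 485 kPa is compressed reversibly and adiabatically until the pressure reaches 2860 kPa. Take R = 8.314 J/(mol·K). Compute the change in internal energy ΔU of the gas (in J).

38600 J

T₁ = P₁V₁/(nR) = 485×47.0/(5.63×8.314) = 487 K.
Adiabatic: T₂/T₁ = (P₂/P₁)^((γ−1)/γ) ⇒ T₂ = 487×(5.90)^0.219 = 718 K; V₂ = 11.8 L.
For an ideal gas ΔU = nCvΔT with Cv = R/(γ−1) = 29.7 J/(mol·K).
ΔU = 5.63×29.7×(718−487) = 38600 J.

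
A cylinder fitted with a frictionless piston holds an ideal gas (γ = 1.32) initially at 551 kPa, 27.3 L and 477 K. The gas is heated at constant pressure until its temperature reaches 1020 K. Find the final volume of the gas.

Isobaric: P stays 551 kPa; V/T = const ⇒ T₂ = 1020 K, V₂ = 58.4 L.

58.4 L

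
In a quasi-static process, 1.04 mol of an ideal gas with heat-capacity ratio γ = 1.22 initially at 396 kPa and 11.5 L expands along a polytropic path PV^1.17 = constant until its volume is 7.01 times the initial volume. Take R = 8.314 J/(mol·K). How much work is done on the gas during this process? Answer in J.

-7550 J

T₁ = P₁V₁/(nR) = 396×11.5/(1.04×8.314) = 527 K.
Polytropic n=1.17: T₂ = T₁(V₁/V₂)^(n−1) = 527×(0.143)^0.17 = 378 K; P₂ = P₁(V₁/V₂)^n = 40.6 kPa.
W = (P₁V₁−P₂V₂)/(n−1) = (396×11.5−40.6×80.6)/0.17 = 7550 J.
Work done on the gas = −W_by = -7550 J.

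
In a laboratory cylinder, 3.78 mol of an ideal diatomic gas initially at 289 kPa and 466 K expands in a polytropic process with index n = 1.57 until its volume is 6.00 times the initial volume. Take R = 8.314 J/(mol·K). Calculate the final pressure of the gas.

17.3 kPa

V₁ = nRT₁/P₁ = 3.78×8.314×466/289 = 50.7 L.
Polytropic n=1.57: T₂ = T₁(V₁/V₂)^(n−1) = 466×(0.167)^0.57 = 168 K; P₂ = P₁(V₁/V₂)^n = 17.3 kPa.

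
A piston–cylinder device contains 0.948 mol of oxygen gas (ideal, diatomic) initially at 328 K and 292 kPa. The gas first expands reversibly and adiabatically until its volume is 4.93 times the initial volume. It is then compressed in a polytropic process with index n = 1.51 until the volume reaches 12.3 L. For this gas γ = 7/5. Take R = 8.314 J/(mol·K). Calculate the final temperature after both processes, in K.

V₁ = nRT₁/P₁ = 0.948×8.314×328/292 = 8.85 L.
Step 1 — Adiabatic: TV^(γ−1) = const ⇒ T₂ = 328×(0.203)^0.400 = 173 K; PV^γ = const ⇒ P₂ = 31.3 kPa.
ΔU = nCvΔT = 0.948×20.8×(173−328) = -3050 J.
Q = 0 for an adiabatic process, so W = −ΔU = 3050 J.
State after step 1: P = 31.3 kPa, V = 43.6 L, T = 173 K.
Step 2 — Polytropic n=1.51: T₂ = T₁(V₁/V₂)^(n−1) = 173×(3.55)^0.51 = 331 K; P₂ = P₁(V₁/V₂)^n = 212 kPa.
W = (P₁V₁−P₂V₂)/(n−1) = (31.3×43.6−212×12.3)/0.51 = -2430 J.
ΔU = nCvΔT = 0.948×20.8×(331−173) = 3100 J.
Q = ΔU + W = 668 J.
Net over both steps: W = 618 J, Q = 668 J, ΔU = 50.6 J.

331 K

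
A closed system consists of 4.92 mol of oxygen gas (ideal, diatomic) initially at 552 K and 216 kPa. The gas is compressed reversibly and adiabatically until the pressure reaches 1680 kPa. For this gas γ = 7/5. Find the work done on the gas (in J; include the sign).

45000 J

V₁ = nRT₁/P₁ = 4.92×8.314×552/216 = 105 L.
Adiabatic: T₂/T₁ = (P₂/P₁)^((γ−1)/γ) ⇒ T₂ = 552×(7.78)^0.286 = 992 K; V₂ = 24.2 L.
ΔU = nCvΔT = 4.92×20.8×(992−552) = 45000 J.
Q = 0 for an adiabatic process, so W = −ΔU = -45000 J.
Work done on the gas = −W_by = 45000 J.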